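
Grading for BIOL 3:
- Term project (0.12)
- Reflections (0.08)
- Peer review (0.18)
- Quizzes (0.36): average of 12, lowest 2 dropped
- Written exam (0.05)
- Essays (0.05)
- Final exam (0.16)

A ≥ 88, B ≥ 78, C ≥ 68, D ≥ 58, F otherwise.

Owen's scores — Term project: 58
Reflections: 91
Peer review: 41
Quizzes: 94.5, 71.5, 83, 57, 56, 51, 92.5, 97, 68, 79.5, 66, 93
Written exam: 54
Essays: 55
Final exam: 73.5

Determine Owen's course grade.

Quizzes: drop 51, 56 → average of remaining 10 = 802/10 = 80.2
Weighted total:
  Term project 58 × 0.12 = 6.96
  Reflections 91 × 0.08 = 7.28
  Peer review 41 × 0.18 = 7.38
  Quizzes 80.2 × 0.36 = 28.872
  Written exam 54 × 0.05 = 2.7
  Essays 55 × 0.05 = 2.75
  Final exam 73.5 × 0.16 = 11.76
Sum = 67.702
67.702 is ≥ 58 and < 68 → D

D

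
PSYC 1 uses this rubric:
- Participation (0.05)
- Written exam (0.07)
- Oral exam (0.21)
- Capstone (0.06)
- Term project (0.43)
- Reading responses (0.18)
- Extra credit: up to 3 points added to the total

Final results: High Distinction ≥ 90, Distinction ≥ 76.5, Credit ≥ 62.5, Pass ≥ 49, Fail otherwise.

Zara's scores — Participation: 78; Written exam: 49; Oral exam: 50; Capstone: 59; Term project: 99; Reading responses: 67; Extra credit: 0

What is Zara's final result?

Credit

Weighted total:
  Participation 78 × 0.05 = 3.9
  Written exam 49 × 0.07 = 3.43
  Oral exam 50 × 0.21 = 10.5
  Capstone 59 × 0.06 = 3.54
  Term project 99 × 0.43 = 42.57
  Reading responses 67 × 0.18 = 12.06
Sum = 76
Extra credit: 76 + 0 = 76
76 is ≥ 62.5 and < 76.5 → Credit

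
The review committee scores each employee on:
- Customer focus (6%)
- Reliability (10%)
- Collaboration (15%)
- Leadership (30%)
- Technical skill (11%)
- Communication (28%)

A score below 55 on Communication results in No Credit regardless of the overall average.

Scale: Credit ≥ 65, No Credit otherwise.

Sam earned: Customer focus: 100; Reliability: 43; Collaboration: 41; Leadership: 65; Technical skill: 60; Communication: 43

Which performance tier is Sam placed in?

No Credit

Communication score 43 < 55: minimum not met.
Weighted total:
  Customer focus 100 × 0.06 = 6
  Reliability 43 × 0.1 = 4.3
  Collaboration 41 × 0.15 = 6.15
  Leadership 65 × 0.3 = 19.5
  Technical skill 60 × 0.11 = 6.6
  Communication 43 × 0.28 = 12.04
Sum = 54.59
Because the Communication minimum was not met, the result is No Credit.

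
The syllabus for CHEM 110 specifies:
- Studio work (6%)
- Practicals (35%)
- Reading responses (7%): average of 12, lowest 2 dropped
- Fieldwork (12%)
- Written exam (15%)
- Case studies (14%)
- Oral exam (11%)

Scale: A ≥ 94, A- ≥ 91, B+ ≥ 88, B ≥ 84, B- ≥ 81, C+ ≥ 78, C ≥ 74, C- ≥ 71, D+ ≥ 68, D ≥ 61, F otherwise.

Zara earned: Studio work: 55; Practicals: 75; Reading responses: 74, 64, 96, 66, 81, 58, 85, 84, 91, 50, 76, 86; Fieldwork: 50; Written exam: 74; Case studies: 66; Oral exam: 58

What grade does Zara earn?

D

Reading responses: drop 50, 58 → average of remaining 10 = 803/10 = 80.3
Weighted total:
  Studio work 55 × 0.06 = 3.3
  Practicals 75 × 0.35 = 26.25
  Reading responses 80.3 × 0.07 = 5.621
  Fieldwork 50 × 0.12 = 6
  Written exam 74 × 0.15 = 11.1
  Case studies 66 × 0.14 = 9.24
  Oral exam 58 × 0.11 = 6.38
Sum = 67.891
67.891 is ≥ 61 and < 68 → D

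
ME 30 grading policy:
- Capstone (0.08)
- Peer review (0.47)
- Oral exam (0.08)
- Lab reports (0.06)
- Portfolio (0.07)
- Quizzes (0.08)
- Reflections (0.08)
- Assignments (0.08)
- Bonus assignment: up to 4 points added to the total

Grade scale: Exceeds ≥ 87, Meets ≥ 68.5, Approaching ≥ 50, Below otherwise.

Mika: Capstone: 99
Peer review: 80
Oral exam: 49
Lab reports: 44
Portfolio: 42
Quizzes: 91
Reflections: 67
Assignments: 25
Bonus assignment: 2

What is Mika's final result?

Meets

Weighted total:
  Capstone 99 × 0.08 = 7.92
  Peer review 80 × 0.47 = 37.6
  Oral exam 49 × 0.08 = 3.92
  Lab reports 44 × 0.06 = 2.64
  Portfolio 42 × 0.07 = 2.94
  Quizzes 91 × 0.08 = 7.28
  Reflections 67 × 0.08 = 5.36
  Assignments 25 × 0.08 = 2
Sum = 69.66
Bonus assignment: 69.66 + 2 = 71.66
71.66 is ≥ 68.5 and < 87 → Meets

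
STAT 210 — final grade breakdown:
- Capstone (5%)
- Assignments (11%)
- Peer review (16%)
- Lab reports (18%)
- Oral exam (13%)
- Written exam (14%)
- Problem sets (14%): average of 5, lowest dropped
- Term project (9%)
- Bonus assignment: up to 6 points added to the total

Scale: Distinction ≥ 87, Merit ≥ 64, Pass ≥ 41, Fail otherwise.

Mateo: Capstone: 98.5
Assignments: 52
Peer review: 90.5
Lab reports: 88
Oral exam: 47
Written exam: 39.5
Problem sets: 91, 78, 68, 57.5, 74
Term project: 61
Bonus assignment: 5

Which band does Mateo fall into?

Merit

Problem sets: drop 57.5 → average of remaining 4 = 311/4 = 77.75
Weighted total:
  Capstone 98.5 × 0.05 = 4.925
  Assignments 52 × 0.11 = 5.72
  Peer review 90.5 × 0.16 = 14.48
  Lab reports 88 × 0.18 = 15.84
  Oral exam 47 × 0.13 = 6.11
  Written exam 39.5 × 0.14 = 5.53
  Problem sets 77.75 × 0.14 = 10.885
  Term project 61 × 0.09 = 5.49
Sum = 68.98
Bonus assignment: 68.98 + 5 = 73.98
73.98 is ≥ 64 and < 87 → Merit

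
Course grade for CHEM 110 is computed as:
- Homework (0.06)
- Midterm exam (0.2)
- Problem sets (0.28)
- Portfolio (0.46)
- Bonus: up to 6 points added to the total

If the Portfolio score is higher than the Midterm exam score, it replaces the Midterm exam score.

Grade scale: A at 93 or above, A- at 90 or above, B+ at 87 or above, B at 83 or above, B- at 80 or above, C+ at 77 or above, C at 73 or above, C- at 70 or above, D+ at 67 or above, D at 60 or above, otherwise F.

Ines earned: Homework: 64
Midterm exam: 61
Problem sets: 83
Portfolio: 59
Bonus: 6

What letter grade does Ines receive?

Portfolio (59) ≤ Midterm exam (61), so Midterm exam stays at 61.
Weighted total:
  Homework 64 × 0.06 = 3.84
  Midterm exam 61 × 0.2 = 12.2
  Problem sets 83 × 0.28 = 23.24
  Portfolio 59 × 0.46 = 27.14
Sum = 66.42
Bonus: 66.42 + 6 = 72.42
72.42 is ≥ 70 and < 73 → C-

C-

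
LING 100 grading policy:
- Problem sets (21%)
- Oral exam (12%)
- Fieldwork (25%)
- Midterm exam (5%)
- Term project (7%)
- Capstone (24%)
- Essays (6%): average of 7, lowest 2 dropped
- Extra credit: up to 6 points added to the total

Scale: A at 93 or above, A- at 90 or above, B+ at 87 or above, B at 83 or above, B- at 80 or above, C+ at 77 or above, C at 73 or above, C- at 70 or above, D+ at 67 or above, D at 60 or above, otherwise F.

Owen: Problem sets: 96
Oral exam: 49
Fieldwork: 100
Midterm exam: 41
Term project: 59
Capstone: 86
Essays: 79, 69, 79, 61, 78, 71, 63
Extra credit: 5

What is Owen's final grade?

B+

Essays: drop 61, 63 → average of remaining 5 = 376/5 = 75.2
Weighted total:
  Problem sets 96 × 0.21 = 20.16
  Oral exam 49 × 0.12 = 5.88
  Fieldwork 100 × 0.25 = 25
  Midterm exam 41 × 0.05 = 2.05
  Term project 59 × 0.07 = 4.13
  Capstone 86 × 0.24 = 20.64
  Essays 75.2 × 0.06 = 4.512
Sum = 82.372
Extra credit: 82.372 + 5 = 87.372
87.372 is ≥ 87 and < 90 → B+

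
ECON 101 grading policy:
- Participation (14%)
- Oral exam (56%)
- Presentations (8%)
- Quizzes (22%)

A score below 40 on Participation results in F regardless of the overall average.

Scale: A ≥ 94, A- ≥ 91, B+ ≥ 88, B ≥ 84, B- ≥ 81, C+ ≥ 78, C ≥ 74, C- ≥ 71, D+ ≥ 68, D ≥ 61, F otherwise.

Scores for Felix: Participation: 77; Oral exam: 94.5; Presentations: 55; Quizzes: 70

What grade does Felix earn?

B-

Participation score 77 ≥ 40: minimum met.
Weighted total:
  Participation 77 × 0.14 = 10.78
  Oral exam 94.5 × 0.56 = 52.92
  Presentations 55 × 0.08 = 4.4
  Quizzes 70 × 0.22 = 15.4
Sum = 83.5
83.5 is ≥ 81 and < 84 → B-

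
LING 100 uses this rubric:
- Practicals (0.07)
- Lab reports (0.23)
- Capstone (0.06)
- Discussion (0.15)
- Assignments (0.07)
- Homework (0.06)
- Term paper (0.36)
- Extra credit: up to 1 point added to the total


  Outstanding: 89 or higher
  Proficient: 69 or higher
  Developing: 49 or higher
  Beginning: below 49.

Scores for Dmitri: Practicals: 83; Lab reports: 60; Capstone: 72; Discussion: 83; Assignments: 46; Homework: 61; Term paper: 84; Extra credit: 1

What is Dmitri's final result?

Weighted total:
  Practicals 83 × 0.07 = 5.81
  Lab reports 60 × 0.23 = 13.8
  Capstone 72 × 0.06 = 4.32
  Discussion 83 × 0.15 = 12.45
  Assignments 46 × 0.07 = 3.22
  Homework 61 × 0.06 = 3.66
  Term paper 84 × 0.36 = 30.24
Sum = 73.5
Extra credit: 73.5 + 1 = 74.5
74.5 is ≥ 69 and < 89 → Proficient

Proficient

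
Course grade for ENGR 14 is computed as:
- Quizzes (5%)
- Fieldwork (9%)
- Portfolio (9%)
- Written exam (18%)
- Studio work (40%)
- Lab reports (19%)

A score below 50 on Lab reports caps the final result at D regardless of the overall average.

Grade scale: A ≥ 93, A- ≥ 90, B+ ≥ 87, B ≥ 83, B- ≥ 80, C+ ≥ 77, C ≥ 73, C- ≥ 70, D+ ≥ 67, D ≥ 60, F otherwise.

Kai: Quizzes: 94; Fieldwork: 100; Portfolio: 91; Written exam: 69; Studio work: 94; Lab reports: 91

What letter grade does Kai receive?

B+

Lab reports score 91 ≥ 50: minimum met.
Weighted total:
  Quizzes 94 × 0.05 = 4.7
  Fieldwork 100 × 0.09 = 9
  Portfolio 91 × 0.09 = 8.19
  Written exam 69 × 0.18 = 12.42
  Studio work 94 × 0.4 = 37.6
  Lab reports 91 × 0.19 = 17.29
Sum = 89.2
89.2 is ≥ 87 and < 90 → B+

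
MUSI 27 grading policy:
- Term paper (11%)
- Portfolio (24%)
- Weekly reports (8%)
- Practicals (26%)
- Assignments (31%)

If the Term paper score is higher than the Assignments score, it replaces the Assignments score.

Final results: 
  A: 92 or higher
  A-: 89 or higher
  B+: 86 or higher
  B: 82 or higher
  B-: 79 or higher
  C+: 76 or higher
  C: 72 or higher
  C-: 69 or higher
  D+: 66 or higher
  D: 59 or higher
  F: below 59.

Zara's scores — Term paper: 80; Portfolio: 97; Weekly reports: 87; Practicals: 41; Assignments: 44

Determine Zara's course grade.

C

Term paper (80) > Assignments (44), so Assignments counts as 80.
Weighted total:
  Term paper 80 × 0.11 = 8.8
  Portfolio 97 × 0.24 = 23.28
  Weekly reports 87 × 0.08 = 6.96
  Practicals 41 × 0.26 = 10.66
  Assignments 80 × 0.31 = 24.8
Sum = 74.5
74.5 is ≥ 72 and < 76 → C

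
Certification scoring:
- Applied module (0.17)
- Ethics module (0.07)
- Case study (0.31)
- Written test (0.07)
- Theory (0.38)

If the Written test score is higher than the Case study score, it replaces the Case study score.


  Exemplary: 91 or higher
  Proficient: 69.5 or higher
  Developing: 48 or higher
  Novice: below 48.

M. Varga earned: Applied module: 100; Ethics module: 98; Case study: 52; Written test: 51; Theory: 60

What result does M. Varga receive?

Written test (51) ≤ Case study (52), so Case study stays at 52.
Weighted total:
  Applied module 100 × 0.17 = 17
  Ethics module 98 × 0.07 = 6.86
  Case study 52 × 0.31 = 16.12
  Written test 51 × 0.07 = 3.57
  Theory 60 × 0.38 = 22.8
Sum = 66.35
66.35 is ≥ 48 and < 69.5 → Developing

Developing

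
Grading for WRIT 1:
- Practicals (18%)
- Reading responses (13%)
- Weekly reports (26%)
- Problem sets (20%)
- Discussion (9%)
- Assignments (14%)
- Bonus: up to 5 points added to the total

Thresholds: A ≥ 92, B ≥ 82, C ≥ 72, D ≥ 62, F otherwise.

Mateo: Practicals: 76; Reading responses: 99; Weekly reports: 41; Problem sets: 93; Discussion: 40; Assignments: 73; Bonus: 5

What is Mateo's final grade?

C

Weighted total:
  Practicals 76 × 0.18 = 13.68
  Reading responses 99 × 0.13 = 12.87
  Weekly reports 41 × 0.26 = 10.66
  Problem sets 93 × 0.2 = 18.6
  Discussion 40 × 0.09 = 3.6
  Assignments 73 × 0.14 = 10.22
Sum = 69.63
Bonus: 69.63 + 5 = 74.63
74.63 is ≥ 72 and < 82 → C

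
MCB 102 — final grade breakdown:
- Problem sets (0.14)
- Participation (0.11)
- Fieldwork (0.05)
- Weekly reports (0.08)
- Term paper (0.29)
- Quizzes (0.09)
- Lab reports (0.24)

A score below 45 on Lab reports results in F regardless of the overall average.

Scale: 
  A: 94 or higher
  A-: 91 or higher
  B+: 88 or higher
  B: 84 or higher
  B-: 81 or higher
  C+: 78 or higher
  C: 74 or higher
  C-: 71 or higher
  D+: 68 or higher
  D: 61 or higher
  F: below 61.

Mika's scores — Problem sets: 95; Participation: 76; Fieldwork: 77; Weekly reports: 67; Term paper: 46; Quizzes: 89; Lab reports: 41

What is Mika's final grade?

F

Lab reports score 41 < 45: minimum not met.
Weighted total:
  Problem sets 95 × 0.14 = 13.3
  Participation 76 × 0.11 = 8.36
  Fieldwork 77 × 0.05 = 3.85
  Weekly reports 67 × 0.08 = 5.36
  Term paper 46 × 0.29 = 13.34
  Quizzes 89 × 0.09 = 8.01
  Lab reports 41 × 0.24 = 9.84
Sum = 62.06
Because the Lab reports minimum was not met, the result is F.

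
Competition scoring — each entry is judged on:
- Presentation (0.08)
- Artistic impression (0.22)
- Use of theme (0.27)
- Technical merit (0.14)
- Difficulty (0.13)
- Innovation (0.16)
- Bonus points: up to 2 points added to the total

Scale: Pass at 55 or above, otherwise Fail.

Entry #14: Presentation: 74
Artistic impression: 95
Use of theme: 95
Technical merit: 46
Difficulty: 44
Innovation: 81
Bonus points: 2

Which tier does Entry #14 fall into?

Pass

Weighted total:
  Presentation 74 × 0.08 = 5.92
  Artistic impression 95 × 0.22 = 20.9
  Use of theme 95 × 0.27 = 25.65
  Technical merit 46 × 0.14 = 6.44
  Difficulty 44 × 0.13 = 5.72
  Innovation 81 × 0.16 = 12.96
Sum = 77.59
Bonus points: 77.59 + 2 = 79.59
79.59 ≥ 55 → Pass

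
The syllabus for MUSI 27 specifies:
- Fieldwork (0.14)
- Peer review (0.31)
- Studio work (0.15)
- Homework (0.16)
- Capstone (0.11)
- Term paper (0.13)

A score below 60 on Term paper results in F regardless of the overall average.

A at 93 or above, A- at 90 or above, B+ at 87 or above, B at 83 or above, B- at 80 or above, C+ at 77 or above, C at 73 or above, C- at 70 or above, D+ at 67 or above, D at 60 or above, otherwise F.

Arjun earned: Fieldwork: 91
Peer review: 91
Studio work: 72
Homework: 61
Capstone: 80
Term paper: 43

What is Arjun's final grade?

Term paper score 43 < 60: minimum not met.
Weighted total:
  Fieldwork 91 × 0.14 = 12.74
  Peer review 91 × 0.31 = 28.21
  Studio work 72 × 0.15 = 10.8
  Homework 61 × 0.16 = 9.76
  Capstone 80 × 0.11 = 8.8
  Term paper 43 × 0.13 = 5.59
Sum = 75.9
Because the Term paper minimum was not met, the result is F.

F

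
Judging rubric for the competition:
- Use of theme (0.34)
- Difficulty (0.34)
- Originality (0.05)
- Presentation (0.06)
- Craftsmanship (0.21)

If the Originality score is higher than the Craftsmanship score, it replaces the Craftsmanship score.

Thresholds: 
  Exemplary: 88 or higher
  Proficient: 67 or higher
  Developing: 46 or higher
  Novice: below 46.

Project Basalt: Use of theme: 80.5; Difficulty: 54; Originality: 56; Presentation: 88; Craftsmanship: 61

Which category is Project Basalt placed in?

Developing

Originality (56) ≤ Craftsmanship (61), so Craftsmanship stays at 61.
Weighted total:
  Use of theme 80.5 × 0.34 = 27.37
  Difficulty 54 × 0.34 = 18.36
  Originality 56 × 0.05 = 2.8
  Presentation 88 × 0.06 = 5.28
  Craftsmanship 61 × 0.21 = 12.81
Sum = 66.62
66.62 is ≥ 46 and < 67 → Developing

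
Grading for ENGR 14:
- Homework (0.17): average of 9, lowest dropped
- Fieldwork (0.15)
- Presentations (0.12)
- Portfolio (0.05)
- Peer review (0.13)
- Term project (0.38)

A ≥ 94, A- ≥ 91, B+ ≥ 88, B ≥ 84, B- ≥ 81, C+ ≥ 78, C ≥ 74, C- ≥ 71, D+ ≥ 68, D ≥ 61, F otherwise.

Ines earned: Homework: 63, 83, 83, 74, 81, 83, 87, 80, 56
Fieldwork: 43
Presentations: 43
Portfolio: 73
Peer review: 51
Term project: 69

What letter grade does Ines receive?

Homework: drop 56 → average of remaining 8 = 634/8 = 79.25
Weighted total:
  Homework 79.25 × 0.17 = 13.4725
  Fieldwork 43 × 0.15 = 6.45
  Presentations 43 × 0.12 = 5.16
  Portfolio 73 × 0.05 = 3.65
  Peer review 51 × 0.13 = 6.63
  Term project 69 × 0.38 = 26.22
Sum = 61.5825
61.5825 is ≥ 61 and < 68 → D

D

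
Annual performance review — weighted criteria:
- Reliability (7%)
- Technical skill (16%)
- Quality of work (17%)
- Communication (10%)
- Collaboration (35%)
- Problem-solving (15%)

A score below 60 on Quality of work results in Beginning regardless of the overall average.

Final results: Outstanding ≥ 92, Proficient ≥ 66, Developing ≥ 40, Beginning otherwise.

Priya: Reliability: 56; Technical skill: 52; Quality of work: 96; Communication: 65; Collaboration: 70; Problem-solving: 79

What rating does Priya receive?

Quality of work score 96 ≥ 60: minimum met.
Weighted total:
  Reliability 56 × 0.07 = 3.92
  Technical skill 52 × 0.16 = 8.32
  Quality of work 96 × 0.17 = 16.32
  Communication 65 × 0.1 = 6.5
  Collaboration 70 × 0.35 = 24.5
  Problem-solving 79 × 0.15 = 11.85
Sum = 71.41
71.41 is ≥ 66 and < 92 → Proficient

Proficient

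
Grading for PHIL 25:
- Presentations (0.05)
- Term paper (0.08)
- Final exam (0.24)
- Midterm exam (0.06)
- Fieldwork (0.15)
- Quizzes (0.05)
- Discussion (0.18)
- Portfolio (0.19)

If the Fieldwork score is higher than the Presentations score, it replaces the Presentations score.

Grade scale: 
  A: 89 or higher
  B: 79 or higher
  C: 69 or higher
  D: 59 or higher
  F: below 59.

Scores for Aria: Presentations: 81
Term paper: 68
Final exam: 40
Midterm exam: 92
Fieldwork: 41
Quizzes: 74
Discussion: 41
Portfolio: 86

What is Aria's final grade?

F

Fieldwork (41) ≤ Presentations (81), so Presentations stays at 81.
Weighted total:
  Presentations 81 × 0.05 = 4.05
  Term paper 68 × 0.08 = 5.44
  Final exam 40 × 0.24 = 9.6
  Midterm exam 92 × 0.06 = 5.52
  Fieldwork 41 × 0.15 = 6.15
  Quizzes 74 × 0.05 = 3.7
  Discussion 41 × 0.18 = 7.38
  Portfolio 86 × 0.19 = 16.34
Sum = 58.18
58.18 < 59 → F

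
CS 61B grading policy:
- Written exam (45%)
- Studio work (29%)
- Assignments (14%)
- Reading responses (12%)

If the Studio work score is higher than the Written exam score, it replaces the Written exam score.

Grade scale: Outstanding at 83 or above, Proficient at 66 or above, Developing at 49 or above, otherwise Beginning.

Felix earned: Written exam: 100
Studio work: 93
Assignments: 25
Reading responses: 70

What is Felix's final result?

Outstanding

Studio work (93) ≤ Written exam (100), so Written exam stays at 100.
Weighted total:
  Written exam 100 × 0.45 = 45
  Studio work 93 × 0.29 = 26.97
  Assignments 25 × 0.14 = 3.5
  Reading responses 70 × 0.12 = 8.4
Sum = 83.87
83.87 ≥ 83 → Outstanding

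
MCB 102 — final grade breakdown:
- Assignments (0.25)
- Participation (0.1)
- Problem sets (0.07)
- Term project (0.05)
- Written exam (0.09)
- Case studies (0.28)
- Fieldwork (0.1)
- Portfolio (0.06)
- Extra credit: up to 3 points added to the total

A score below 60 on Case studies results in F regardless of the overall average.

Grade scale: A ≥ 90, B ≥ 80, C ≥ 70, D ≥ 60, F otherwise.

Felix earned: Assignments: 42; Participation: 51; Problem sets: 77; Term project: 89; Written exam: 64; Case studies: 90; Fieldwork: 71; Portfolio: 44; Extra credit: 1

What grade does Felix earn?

Case studies score 90 ≥ 60: minimum met.
Weighted total:
  Assignments 42 × 0.25 = 10.5
  Participation 51 × 0.1 = 5.1
  Problem sets 77 × 0.07 = 5.39
  Term project 89 × 0.05 = 4.45
  Written exam 64 × 0.09 = 5.76
  Case studies 90 × 0.28 = 25.2
  Fieldwork 71 × 0.1 = 7.1
  Portfolio 44 × 0.06 = 2.64
Sum = 66.14
Extra credit: 66.14 + 1 = 67.14
67.14 is ≥ 60 and < 70 → D

D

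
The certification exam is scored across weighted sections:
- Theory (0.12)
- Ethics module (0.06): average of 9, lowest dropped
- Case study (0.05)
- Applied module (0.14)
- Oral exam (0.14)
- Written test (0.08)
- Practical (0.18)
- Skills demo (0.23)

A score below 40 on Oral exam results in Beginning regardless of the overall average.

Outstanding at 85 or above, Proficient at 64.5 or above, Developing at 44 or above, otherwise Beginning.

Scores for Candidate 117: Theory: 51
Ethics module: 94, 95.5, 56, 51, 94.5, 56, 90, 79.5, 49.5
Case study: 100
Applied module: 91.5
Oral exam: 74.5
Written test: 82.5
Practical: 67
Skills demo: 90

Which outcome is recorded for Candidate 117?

Ethics module: drop 49.5 → average of remaining 8 = 616.5/8 = 77.0625
Oral exam score 74.5 ≥ 40: minimum met.
Weighted total:
  Theory 51 × 0.12 = 6.12
  Ethics module 77.0625 × 0.06 = 4.62375
  Case study 100 × 0.05 = 5
  Applied module 91.5 × 0.14 = 12.81
  Oral exam 74.5 × 0.14 = 10.43
  Written test 82.5 × 0.08 = 6.6
  Practical 67 × 0.18 = 12.06
  Skills demo 90 × 0.23 = 20.7
Sum = 78.34375
78.34375 is ≥ 64.5 and < 85 → Proficient

Proficient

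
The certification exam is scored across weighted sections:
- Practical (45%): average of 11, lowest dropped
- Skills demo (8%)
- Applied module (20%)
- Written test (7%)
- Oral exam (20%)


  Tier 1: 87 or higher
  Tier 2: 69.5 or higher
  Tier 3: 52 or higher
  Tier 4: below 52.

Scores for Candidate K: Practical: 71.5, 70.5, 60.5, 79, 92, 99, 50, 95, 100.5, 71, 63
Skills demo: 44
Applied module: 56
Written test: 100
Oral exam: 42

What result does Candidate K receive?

Practical: drop 50 → average of remaining 10 = 802/10 = 80.2
Weighted total:
  Practical 80.2 × 0.45 = 36.09
  Skills demo 44 × 0.08 = 3.52
  Applied module 56 × 0.2 = 11.2
  Written test 100 × 0.07 = 7
  Oral exam 42 × 0.2 = 8.4
Sum = 66.21
66.21 is ≥ 52 and < 69.5 → Tier 3

Tier 3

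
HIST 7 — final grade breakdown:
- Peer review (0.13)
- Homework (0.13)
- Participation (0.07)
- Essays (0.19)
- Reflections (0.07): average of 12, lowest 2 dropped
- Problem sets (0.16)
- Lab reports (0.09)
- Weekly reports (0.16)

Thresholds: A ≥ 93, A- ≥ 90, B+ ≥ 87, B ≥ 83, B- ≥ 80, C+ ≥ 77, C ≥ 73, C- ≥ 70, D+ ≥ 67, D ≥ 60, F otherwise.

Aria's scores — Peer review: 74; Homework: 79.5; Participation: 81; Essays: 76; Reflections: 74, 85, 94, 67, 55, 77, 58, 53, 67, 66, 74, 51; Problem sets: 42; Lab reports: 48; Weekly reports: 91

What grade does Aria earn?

C-

Reflections: drop 51, 53 → average of remaining 10 = 717/10 = 71.7
Weighted total:
  Peer review 74 × 0.13 = 9.62
  Homework 79.5 × 0.13 = 10.335
  Participation 81 × 0.07 = 5.67
  Essays 76 × 0.19 = 14.44
  Reflections 71.7 × 0.07 = 5.019
  Problem sets 42 × 0.16 = 6.72
  Lab reports 48 × 0.09 = 4.32
  Weekly reports 91 × 0.16 = 14.56
Sum = 70.684
70.684 is ≥ 70 and < 73 → C-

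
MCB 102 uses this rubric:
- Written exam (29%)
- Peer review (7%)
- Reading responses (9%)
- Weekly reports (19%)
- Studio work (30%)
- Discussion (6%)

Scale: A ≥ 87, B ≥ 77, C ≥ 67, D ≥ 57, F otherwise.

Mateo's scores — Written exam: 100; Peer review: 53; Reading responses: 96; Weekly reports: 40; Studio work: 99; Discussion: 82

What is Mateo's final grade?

Weighted total:
  Written exam 100 × 0.29 = 29
  Peer review 53 × 0.07 = 3.71
  Reading responses 96 × 0.09 = 8.64
  Weekly reports 40 × 0.19 = 7.6
  Studio work 99 × 0.3 = 29.7
  Discussion 82 × 0.06 = 4.92
Sum = 83.57
83.57 is ≥ 77 and < 87 → B

B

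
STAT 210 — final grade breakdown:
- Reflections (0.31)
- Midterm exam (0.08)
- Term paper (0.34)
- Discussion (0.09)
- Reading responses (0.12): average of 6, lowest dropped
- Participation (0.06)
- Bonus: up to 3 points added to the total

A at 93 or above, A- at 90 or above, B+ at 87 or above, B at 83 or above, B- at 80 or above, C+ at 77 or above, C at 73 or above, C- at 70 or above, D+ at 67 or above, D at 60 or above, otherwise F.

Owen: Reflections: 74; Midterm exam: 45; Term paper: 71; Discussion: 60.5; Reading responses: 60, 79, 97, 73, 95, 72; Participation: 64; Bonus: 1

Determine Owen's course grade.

Reading responses: drop 60 → average of remaining 5 = 416/5 = 83.2
Weighted total:
  Reflections 74 × 0.31 = 22.94
  Midterm exam 45 × 0.08 = 3.6
  Term paper 71 × 0.34 = 24.14
  Discussion 60.5 × 0.09 = 5.445
  Reading responses 83.2 × 0.12 = 9.984
  Participation 64 × 0.06 = 3.84
Sum = 69.949
Bonus: 69.949 + 1 = 70.949
70.949 is ≥ 70 and < 73 → C-

C-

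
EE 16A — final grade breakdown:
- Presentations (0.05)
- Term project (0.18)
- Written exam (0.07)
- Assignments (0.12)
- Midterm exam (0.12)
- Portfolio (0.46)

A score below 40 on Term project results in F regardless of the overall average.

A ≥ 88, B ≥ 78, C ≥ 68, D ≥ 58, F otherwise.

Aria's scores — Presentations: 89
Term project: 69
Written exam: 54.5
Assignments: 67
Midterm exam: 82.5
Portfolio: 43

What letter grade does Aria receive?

Term project score 69 ≥ 40: minimum met.
Weighted total:
  Presentations 89 × 0.05 = 4.45
  Term project 69 × 0.18 = 12.42
  Written exam 54.5 × 0.07 = 3.815
  Assignments 67 × 0.12 = 8.04
  Midterm exam 82.5 × 0.12 = 9.9
  Portfolio 43 × 0.46 = 19.78
Sum = 58.405
58.405 is ≥ 58 and < 68 → D

D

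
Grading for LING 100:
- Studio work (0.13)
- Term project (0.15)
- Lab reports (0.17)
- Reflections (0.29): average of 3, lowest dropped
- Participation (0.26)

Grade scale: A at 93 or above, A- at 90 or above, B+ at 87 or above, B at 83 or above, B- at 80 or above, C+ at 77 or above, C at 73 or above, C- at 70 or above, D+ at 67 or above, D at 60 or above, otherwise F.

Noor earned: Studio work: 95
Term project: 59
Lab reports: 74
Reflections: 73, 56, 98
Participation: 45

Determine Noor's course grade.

C-

Reflections: drop 56 → average of remaining 2 = 171/2 = 85.5
Weighted total:
  Studio work 95 × 0.13 = 12.35
  Term project 59 × 0.15 = 8.85
  Lab reports 74 × 0.17 = 12.58
  Reflections 85.5 × 0.29 = 24.795
  Participation 45 × 0.26 = 11.7
Sum = 70.275
70.275 is ≥ 70 and < 73 → C-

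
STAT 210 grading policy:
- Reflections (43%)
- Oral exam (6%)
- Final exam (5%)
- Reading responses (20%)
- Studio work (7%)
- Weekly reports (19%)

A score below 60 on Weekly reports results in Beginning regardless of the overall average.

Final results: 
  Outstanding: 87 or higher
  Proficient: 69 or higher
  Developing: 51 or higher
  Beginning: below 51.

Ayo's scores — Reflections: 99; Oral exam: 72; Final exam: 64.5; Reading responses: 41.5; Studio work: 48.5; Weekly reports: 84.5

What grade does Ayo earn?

Weekly reports score 84.5 ≥ 60: minimum met.
Weighted total:
  Reflections 99 × 0.43 = 42.57
  Oral exam 72 × 0.06 = 4.32
  Final exam 64.5 × 0.05 = 3.225
  Reading responses 41.5 × 0.2 = 8.3
  Studio work 48.5 × 0.07 = 3.395
  Weekly reports 84.5 × 0.19 = 16.055
Sum = 77.865
77.865 is ≥ 69 and < 87 → Proficient

Proficient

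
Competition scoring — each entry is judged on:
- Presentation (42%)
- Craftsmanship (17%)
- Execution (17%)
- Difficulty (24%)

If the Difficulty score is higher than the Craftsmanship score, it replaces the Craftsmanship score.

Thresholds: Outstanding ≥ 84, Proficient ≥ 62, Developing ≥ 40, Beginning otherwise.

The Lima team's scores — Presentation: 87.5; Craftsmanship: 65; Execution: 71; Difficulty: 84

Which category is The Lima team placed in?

Proficient

Difficulty (84) > Craftsmanship (65), so Craftsmanship counts as 84.
Weighted total:
  Presentation 87.5 × 0.42 = 36.75
  Craftsmanship 84 × 0.17 = 14.28
  Execution 71 × 0.17 = 12.07
  Difficulty 84 × 0.24 = 20.16
Sum = 83.26
83.26 is ≥ 62 and < 84 → Proficient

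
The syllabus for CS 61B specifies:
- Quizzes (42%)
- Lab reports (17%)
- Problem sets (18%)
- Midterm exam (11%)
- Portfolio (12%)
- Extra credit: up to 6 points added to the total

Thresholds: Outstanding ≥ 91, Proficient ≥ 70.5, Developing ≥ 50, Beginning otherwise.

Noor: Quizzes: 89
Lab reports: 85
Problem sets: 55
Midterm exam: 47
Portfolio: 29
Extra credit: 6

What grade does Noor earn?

Weighted total:
  Quizzes 89 × 0.42 = 37.38
  Lab reports 85 × 0.17 = 14.45
  Problem sets 55 × 0.18 = 9.9
  Midterm exam 47 × 0.11 = 5.17
  Portfolio 29 × 0.12 = 3.48
Sum = 70.38
Extra credit: 70.38 + 6 = 76.38
76.38 is ≥ 70.5 and < 91 → Proficient

Proficient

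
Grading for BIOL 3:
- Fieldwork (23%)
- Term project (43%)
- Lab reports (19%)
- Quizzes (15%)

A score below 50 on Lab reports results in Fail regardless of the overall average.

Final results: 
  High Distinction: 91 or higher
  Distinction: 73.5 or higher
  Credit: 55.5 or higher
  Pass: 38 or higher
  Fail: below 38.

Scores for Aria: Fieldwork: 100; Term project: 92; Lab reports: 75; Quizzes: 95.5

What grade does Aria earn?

Lab reports score 75 ≥ 50: minimum met.
Weighted total:
  Fieldwork 100 × 0.23 = 23
  Term project 92 × 0.43 = 39.56
  Lab reports 75 × 0.19 = 14.25
  Quizzes 95.5 × 0.15 = 14.325
Sum = 91.135
91.135 ≥ 91 → High Distinction

High Distinction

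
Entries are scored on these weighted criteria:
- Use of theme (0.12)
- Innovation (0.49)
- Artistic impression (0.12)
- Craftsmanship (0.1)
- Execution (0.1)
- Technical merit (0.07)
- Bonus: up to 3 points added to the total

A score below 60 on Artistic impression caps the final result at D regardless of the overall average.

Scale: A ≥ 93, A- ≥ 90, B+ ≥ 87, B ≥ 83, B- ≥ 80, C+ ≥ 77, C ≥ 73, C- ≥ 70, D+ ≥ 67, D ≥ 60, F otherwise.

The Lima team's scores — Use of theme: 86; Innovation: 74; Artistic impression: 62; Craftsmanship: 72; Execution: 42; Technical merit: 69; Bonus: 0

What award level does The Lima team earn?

Artistic impression score 62 ≥ 60: minimum met.
Weighted total:
  Use of theme 86 × 0.12 = 10.32
  Innovation 74 × 0.49 = 36.26
  Artistic impression 62 × 0.12 = 7.44
  Craftsmanship 72 × 0.1 = 7.2
  Execution 42 × 0.1 = 4.2
  Technical merit 69 × 0.07 = 4.83
Sum = 70.25
Bonus: 70.25 + 0 = 70.25
70.25 is ≥ 70 and < 73 → C-

C-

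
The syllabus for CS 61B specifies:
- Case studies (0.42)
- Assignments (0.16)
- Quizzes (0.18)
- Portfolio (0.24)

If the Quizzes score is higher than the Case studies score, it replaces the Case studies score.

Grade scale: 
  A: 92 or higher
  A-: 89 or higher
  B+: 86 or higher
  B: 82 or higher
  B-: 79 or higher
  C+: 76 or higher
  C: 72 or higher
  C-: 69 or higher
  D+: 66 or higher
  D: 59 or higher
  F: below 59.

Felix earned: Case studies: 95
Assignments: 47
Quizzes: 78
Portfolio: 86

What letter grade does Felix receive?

Quizzes (78) ≤ Case studies (95), so Case studies stays at 95.
Weighted total:
  Case studies 95 × 0.42 = 39.9
  Assignments 47 × 0.16 = 7.52
  Quizzes 78 × 0.18 = 14.04
  Portfolio 86 × 0.24 = 20.64
Sum = 82.1
82.1 is ≥ 82 and < 86 → B

B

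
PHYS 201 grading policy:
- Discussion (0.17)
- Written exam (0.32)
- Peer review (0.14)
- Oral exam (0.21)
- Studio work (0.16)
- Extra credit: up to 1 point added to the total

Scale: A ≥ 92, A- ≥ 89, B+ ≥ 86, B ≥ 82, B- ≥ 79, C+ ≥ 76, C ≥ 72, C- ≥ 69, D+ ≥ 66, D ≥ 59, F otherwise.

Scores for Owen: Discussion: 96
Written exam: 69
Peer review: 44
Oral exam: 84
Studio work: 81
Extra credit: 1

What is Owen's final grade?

C+

Weighted total:
  Discussion 96 × 0.17 = 16.32
  Written exam 69 × 0.32 = 22.08
  Peer review 44 × 0.14 = 6.16
  Oral exam 84 × 0.21 = 17.64
  Studio work 81 × 0.16 = 12.96
Sum = 75.16
Extra credit: 75.16 + 1 = 76.16
76.16 is ≥ 76 and < 79 → C+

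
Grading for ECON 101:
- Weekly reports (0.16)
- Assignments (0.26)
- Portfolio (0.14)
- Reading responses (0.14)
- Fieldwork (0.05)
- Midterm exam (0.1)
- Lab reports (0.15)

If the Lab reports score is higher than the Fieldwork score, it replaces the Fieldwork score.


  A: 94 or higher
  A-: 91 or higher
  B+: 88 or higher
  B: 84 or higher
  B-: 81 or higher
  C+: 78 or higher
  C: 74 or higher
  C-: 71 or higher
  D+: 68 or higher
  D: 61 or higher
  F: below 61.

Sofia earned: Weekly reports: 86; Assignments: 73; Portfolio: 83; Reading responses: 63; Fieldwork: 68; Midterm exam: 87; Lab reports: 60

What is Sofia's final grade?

Lab reports (60) ≤ Fieldwork (68), so Fieldwork stays at 68.
Weighted total:
  Weekly reports 86 × 0.16 = 13.76
  Assignments 73 × 0.26 = 18.98
  Portfolio 83 × 0.14 = 11.62
  Reading responses 63 × 0.14 = 8.82
  Fieldwork 68 × 0.05 = 3.4
  Midterm exam 87 × 0.1 = 8.7
  Lab reports 60 × 0.15 = 9
Sum = 74.28
74.28 is ≥ 74 and < 78 → C

C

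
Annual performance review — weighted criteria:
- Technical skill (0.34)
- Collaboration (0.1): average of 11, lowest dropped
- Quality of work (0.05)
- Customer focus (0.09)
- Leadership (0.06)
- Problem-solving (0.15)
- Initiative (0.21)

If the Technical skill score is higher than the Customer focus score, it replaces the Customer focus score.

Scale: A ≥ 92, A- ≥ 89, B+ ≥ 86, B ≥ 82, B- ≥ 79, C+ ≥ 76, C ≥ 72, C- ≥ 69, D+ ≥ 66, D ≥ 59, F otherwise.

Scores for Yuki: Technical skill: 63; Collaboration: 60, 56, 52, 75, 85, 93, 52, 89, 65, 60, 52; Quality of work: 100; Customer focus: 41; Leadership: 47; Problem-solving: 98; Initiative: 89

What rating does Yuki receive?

Collaboration: drop 52 → average of remaining 10 = 687/10 = 68.7
Technical skill (63) > Customer focus (41), so Customer focus counts as 63.
Weighted total:
  Technical skill 63 × 0.34 = 21.42
  Collaboration 68.7 × 0.1 = 6.87
  Quality of work 100 × 0.05 = 5
  Customer focus 63 × 0.09 = 5.67
  Leadership 47 × 0.06 = 2.82
  Problem-solving 98 × 0.15 = 14.7
  Initiative 89 × 0.21 = 18.69
Sum = 75.17
75.17 is ≥ 72 and < 76 → C

C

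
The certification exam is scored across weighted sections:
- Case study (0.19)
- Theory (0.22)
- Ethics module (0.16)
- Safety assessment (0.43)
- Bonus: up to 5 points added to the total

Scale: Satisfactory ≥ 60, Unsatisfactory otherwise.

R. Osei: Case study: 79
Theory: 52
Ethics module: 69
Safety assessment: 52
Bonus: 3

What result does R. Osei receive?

Weighted total:
  Case study 79 × 0.19 = 15.01
  Theory 52 × 0.22 = 11.44
  Ethics module 69 × 0.16 = 11.04
  Safety assessment 52 × 0.43 = 22.36
Sum = 59.85
Bonus: 59.85 + 3 = 62.85
62.85 ≥ 60 → Satisfactory

Satisfactory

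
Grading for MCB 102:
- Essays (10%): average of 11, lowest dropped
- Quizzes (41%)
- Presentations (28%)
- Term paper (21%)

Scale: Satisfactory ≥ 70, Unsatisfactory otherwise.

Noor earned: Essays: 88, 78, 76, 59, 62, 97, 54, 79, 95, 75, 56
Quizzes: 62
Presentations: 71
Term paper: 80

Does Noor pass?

Unsatisfactory

Essays: drop 54 → average of remaining 10 = 765/10 = 76.5
Weighted total:
  Essays 76.5 × 0.1 = 7.65
  Quizzes 62 × 0.41 = 25.42
  Presentations 71 × 0.28 = 19.88
  Term paper 80 × 0.21 = 16.8
Sum = 69.75
69.75 < 70 → Unsatisfactory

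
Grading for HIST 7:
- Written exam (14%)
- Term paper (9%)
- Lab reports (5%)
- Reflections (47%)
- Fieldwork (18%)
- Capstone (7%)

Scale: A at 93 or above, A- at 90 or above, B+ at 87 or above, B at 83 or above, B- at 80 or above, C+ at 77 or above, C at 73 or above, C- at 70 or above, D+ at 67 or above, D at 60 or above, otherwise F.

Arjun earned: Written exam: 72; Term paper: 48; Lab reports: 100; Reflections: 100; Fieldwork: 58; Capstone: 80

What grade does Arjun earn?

Weighted total:
  Written exam 72 × 0.14 = 10.08
  Term paper 48 × 0.09 = 4.32
  Lab reports 100 × 0.05 = 5
  Reflections 100 × 0.47 = 47
  Fieldwork 58 × 0.18 = 10.44
  Capstone 80 × 0.07 = 5.6
Sum = 82.44
82.44 is ≥ 80 and < 83 → B-

B-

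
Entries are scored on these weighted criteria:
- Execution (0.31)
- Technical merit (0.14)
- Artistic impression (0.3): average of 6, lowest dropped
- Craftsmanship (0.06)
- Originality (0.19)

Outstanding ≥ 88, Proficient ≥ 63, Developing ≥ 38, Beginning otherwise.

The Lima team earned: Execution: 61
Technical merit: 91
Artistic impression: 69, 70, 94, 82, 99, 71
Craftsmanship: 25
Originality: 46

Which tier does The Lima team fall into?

Artistic impression: drop 69 → average of remaining 5 = 416/5 = 83.2
Weighted total:
  Execution 61 × 0.31 = 18.91
  Technical merit 91 × 0.14 = 12.74
  Artistic impression 83.2 × 0.3 = 24.96
  Craftsmanship 25 × 0.06 = 1.5
  Originality 46 × 0.19 = 8.74
Sum = 66.85
66.85 is ≥ 63 and < 88 → Proficient

Proficient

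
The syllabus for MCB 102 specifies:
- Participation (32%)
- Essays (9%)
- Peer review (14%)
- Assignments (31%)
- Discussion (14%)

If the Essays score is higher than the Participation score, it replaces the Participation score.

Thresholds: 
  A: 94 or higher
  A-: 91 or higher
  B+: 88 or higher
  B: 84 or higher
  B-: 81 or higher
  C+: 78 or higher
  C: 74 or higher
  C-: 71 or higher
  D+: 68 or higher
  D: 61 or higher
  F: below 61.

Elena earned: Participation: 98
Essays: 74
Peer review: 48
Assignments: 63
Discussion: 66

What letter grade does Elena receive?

Essays (74) ≤ Participation (98), so Participation stays at 98.
Weighted total:
  Participation 98 × 0.32 = 31.36
  Essays 74 × 0.09 = 6.66
  Peer review 48 × 0.14 = 6.72
  Assignments 63 × 0.31 = 19.53
  Discussion 66 × 0.14 = 9.24
Sum = 73.51
73.51 is ≥ 71 and < 74 → C-

C-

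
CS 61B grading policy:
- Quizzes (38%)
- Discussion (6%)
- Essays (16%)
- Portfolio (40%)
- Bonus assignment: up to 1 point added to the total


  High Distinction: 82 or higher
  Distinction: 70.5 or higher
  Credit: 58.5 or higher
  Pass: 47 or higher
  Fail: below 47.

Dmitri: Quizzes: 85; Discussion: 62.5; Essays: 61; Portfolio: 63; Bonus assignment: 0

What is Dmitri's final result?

Distinction

Weighted total:
  Quizzes 85 × 0.38 = 32.3
  Discussion 62.5 × 0.06 = 3.75
  Essays 61 × 0.16 = 9.76
  Portfolio 63 × 0.4 = 25.2
Sum = 71.01
Bonus assignment: 71.01 + 0 = 71.01
71.01 is ≥ 70.5 and < 82 → Distinction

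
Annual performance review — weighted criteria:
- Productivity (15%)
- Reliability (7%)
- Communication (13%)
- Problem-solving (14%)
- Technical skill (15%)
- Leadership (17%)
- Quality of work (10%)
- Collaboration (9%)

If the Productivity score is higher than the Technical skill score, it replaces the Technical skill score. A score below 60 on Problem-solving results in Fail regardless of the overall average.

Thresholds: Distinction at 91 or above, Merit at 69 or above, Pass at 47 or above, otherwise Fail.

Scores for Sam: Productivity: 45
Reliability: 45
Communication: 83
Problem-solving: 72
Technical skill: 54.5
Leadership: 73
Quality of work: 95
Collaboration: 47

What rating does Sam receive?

Productivity (45) ≤ Technical skill (54.5), so Technical skill stays at 54.5.
Problem-solving score 72 ≥ 60: minimum met.
Weighted total:
  Productivity 45 × 0.15 = 6.75
  Reliability 45 × 0.07 = 3.15
  Communication 83 × 0.13 = 10.79
  Problem-solving 72 × 0.14 = 10.08
  Technical skill 54.5 × 0.15 = 8.175
  Leadership 73 × 0.17 = 12.41
  Quality of work 95 × 0.1 = 9.5
  Collaboration 47 × 0.09 = 4.23
Sum = 65.085
65.085 is ≥ 47 and < 69 → Pass

Pass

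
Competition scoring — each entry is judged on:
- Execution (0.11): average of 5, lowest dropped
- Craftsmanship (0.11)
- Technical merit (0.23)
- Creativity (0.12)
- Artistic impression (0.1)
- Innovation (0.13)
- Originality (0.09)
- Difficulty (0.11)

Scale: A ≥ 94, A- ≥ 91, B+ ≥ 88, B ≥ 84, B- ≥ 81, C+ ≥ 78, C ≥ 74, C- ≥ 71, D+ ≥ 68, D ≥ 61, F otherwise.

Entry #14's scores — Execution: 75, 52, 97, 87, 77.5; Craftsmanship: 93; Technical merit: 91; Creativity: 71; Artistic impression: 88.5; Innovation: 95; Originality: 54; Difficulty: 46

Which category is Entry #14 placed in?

C+

Execution: drop 52 → average of remaining 4 = 336.5/4 = 84.125
Weighted total:
  Execution 84.125 × 0.11 = 9.25375
  Craftsmanship 93 × 0.11 = 10.23
  Technical merit 91 × 0.23 = 20.93
  Creativity 71 × 0.12 = 8.52
  Artistic impression 88.5 × 0.1 = 8.85
  Innovation 95 × 0.13 = 12.35
  Originality 54 × 0.09 = 4.86
  Difficulty 46 × 0.11 = 5.06
Sum = 80.05375
80.05375 is ≥ 78 and < 81 → C+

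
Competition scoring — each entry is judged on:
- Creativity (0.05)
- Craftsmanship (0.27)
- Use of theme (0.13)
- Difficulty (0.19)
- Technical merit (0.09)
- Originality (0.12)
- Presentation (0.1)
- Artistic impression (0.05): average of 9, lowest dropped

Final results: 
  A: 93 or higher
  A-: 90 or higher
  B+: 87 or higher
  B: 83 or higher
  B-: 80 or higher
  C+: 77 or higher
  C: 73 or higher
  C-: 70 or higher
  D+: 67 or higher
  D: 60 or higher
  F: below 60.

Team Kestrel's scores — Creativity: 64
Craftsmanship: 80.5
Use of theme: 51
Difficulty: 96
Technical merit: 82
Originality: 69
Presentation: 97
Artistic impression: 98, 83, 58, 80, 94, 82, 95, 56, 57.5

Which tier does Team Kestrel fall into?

C+

Artistic impression: drop 56 → average of remaining 8 = 647.5/8 = 80.9375
Weighted total:
  Creativity 64 × 0.05 = 3.2
  Craftsmanship 80.5 × 0.27 = 21.735
  Use of theme 51 × 0.13 = 6.63
  Difficulty 96 × 0.19 = 18.24
  Technical merit 82 × 0.09 = 7.38
  Originality 69 × 0.12 = 8.28
  Presentation 97 × 0.1 = 9.7
  Artistic impression 80.9375 × 0.05 = 4.046875
Sum = 79.211875
79.211875 is ≥ 77 and < 80 → C+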